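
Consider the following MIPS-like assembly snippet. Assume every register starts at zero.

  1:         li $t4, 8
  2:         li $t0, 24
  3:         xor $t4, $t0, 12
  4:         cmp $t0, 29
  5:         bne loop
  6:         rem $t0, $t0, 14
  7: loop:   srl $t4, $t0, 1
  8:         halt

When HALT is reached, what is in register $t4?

li $t4, 8 → $t4=8
li $t0, 24 → $t0=24
xor $t4, $t0, 12 → $t4=24^12=20
cmp $t0, 29  (cmp 24,29)
bne loop: taken
srl $t4, $t0, 1 → $t4=24>>1=12
halt.

12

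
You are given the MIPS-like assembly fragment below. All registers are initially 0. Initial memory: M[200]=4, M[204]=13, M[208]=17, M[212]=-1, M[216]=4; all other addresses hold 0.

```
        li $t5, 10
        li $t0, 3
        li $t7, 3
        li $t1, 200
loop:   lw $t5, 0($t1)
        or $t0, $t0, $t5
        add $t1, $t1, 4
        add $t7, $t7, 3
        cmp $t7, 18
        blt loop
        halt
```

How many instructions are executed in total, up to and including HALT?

35

li $t5, 10 → $t5=10
li $t0, 3 → $t0=3
li $t7, 3 → $t7=3
li $t1, 200 → $t1=200
lw $t5, 0($t1) → $t5=M[200]=4
or $t0, $t0, $t5 → $t0=3|4=7
add $t1, $t1, 4 → $t1=200+4=204
add $t7, $t7, 3 → $t7=3+3=6
cmp $t7, 18  (cmp 6,18)
blt loop: taken
lw $t5, 0($t1) → $t5=M[204]=13
or $t0, $t0, $t5 → $t0=7|13=15
add $t1, $t1, 4 → $t1=204+4=208
add $t7, $t7, 3 → $t7=6+3=9
cmp $t7, 18  (cmp 9,18)
blt loop: taken
lw $t5, 0($t1) → $t5=M[208]=17
or $t0, $t0, $t5 → $t0=15|17=31
add $t1, $t1, 4 → $t1=208+4=212
add $t7, $t7, 3 → $t7=9+3=12
cmp $t7, 18  (cmp 12,18)
blt loop: taken
lw $t5, 0($t1) → $t5=M[212]=-1
or $t0, $t0, $t5 → $t0=31|(-1)=-1
add $t1, $t1, 4 → $t1=212+4=216
add $t7, $t7, 3 → $t7=12+3=15
cmp $t7, 18  (cmp 15,18)
blt loop: taken
lw $t5, 0($t1) → $t5=M[216]=4
or $t0, $t0, $t5 → $t0=(-1)|4=-1
add $t1, $t1, 4 → $t1=216+4=220
add $t7, $t7, 3 → $t7=15+3=18
cmp $t7, 18  (cmp 18,18)
blt loop: not taken
halt.
Total executed instructions: 35.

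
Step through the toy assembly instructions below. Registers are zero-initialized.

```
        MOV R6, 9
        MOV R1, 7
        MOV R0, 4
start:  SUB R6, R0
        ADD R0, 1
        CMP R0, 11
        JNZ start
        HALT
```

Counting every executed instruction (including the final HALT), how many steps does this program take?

R6=9
R1=7
R0=4
R6=9-4=5
R0=4+1=5
CMP R0, 11  (cmp 5,11)
JNZ start: taken
R6=5-5=0
R0=5+1=6
CMP R0, 11  (cmp 6,11)
JNZ start: taken
R6=0-6=-6
R0=6+1=7
CMP R0, 11  (cmp 7,11)
JNZ start: taken
R6=(-6)-7=-13
R0=7+1=8
CMP R0, 11  (cmp 8,11)
JNZ start: taken
R6=(-13)-8=-21
R0=8+1=9
CMP R0, 11  (cmp 9,11)
JNZ start: taken
R6=(-21)-9=-30
R0=9+1=10
CMP R0, 11  (cmp 10,11)
JNZ start: taken
R6=(-30)-10=-40
R0=10+1=11
CMP R0, 11  (cmp 11,11)
JNZ start: not taken
halt.
Total executed instructions: 32.

32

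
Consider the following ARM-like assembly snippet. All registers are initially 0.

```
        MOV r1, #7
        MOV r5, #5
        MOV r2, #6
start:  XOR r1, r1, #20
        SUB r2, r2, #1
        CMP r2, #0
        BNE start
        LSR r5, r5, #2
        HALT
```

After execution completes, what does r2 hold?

MOV r1, #7 → r1=7
MOV r5, #5 → r5=5
MOV r2, #6 → r2=6
XOR r1, r1, #20 → r1=7^20=19
SUB r2, r2, #1 → r2=6-1=5
CMP r2, #0  (cmp 5,0)
BNE start: taken
XOR r1, r1, #20 → r1=19^20=7
SUB r2, r2, #1 → r2=5-1=4
CMP r2, #0  (cmp 4,0)
BNE start: taken
XOR r1, r1, #20 → r1=7^20=19
SUB r2, r2, #1 → r2=4-1=3
CMP r2, #0  (cmp 3,0)
BNE start: taken
XOR r1, r1, #20 → r1=19^20=7
SUB r2, r2, #1 → r2=3-1=2
CMP r2, #0  (cmp 2,0)
BNE start: taken
XOR r1, r1, #20 → r1=7^20=19
SUB r2, r2, #1 → r2=2-1=1
CMP r2, #0  (cmp 1,0)
BNE start: taken
XOR r1, r1, #20 → r1=19^20=7
SUB r2, r2, #1 → r2=1-1=0
CMP r2, #0  (cmp 0,0)
BNE start: not taken
LSR r5, r5, #2 → r5=5>>2=1
halt.

0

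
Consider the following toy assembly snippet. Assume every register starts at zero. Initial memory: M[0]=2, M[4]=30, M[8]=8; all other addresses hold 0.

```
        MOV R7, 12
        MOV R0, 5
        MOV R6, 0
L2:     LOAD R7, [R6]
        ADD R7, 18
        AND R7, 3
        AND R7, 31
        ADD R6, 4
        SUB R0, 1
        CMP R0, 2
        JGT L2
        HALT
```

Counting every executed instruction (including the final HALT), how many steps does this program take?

28

MOV R7, 12 → R7=12
MOV R0, 5 → R0=5
MOV R6, 0 → R6=0
LOAD R7, [R6] → R7=M[0]=2
ADD R7, 18 → R7=2+18=20
AND R7, 3 → R7=20&3=0
AND R7, 31 → R7=0&31=0
ADD R6, 4 → R6=0+4=4
SUB R0, 1 → R0=5-1=4
CMP R0, 2  (cmp 4,2)
JGT L2: taken
LOAD R7, [R6] → R7=M[4]=30
ADD R7, 18 → R7=30+18=48
AND R7, 3 → R7=48&3=0
AND R7, 31 → R7=0&31=0
ADD R6, 4 → R6=4+4=8
SUB R0, 1 → R0=4-1=3
CMP R0, 2  (cmp 3,2)
JGT L2: taken
LOAD R7, [R6] → R7=M[8]=8
ADD R7, 18 → R7=8+18=26
AND R7, 3 → R7=26&3=2
AND R7, 31 → R7=2&31=2
ADD R6, 4 → R6=8+4=12
SUB R0, 1 → R0=3-1=2
CMP R0, 2  (cmp 2,2)
JGT L2: not taken
halt.
Total executed instructions: 28.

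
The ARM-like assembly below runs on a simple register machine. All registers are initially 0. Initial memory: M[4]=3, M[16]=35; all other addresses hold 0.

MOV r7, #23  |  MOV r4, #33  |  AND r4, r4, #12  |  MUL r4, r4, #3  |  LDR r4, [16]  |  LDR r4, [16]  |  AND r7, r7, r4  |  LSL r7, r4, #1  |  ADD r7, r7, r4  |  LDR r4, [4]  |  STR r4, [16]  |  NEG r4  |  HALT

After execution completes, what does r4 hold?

MOV r7, #23 → r7=23
MOV r4, #33 → r4=33
AND r4, r4, #12 → r4=33&12=0
MUL r4, r4, #3 → r4=0*3=0
LDR r4, [16] → r4=M[16]=35
LDR r4, [16] → r4=M[16]=35
AND r7, r7, r4 → r7=23&35=3
LSL r7, r4, #1 → r7=35<<1=70
ADD r7, r7, r4 → r7=70+35=105
LDR r4, [4] → r4=M[4]=3
STR r4, [16] → M[16]=3
NEG r4 → r4=-(3)=-3
halt.

-3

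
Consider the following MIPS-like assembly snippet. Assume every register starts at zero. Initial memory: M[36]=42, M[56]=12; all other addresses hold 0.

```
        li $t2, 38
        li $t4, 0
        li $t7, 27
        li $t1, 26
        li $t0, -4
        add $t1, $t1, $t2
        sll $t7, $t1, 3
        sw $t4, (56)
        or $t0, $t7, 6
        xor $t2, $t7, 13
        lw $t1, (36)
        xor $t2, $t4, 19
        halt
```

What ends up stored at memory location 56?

$t2=38
$t4=0
$t7=27
$t1=26
$t0=-4
$t1=26+38=64
$t7=64<<3=512
sw $t4, (56) → M[56]=0
$t0=512|6=518
$t2=512^13=525
$t1=M[36]=42
$t2=0^19=19
halt.

0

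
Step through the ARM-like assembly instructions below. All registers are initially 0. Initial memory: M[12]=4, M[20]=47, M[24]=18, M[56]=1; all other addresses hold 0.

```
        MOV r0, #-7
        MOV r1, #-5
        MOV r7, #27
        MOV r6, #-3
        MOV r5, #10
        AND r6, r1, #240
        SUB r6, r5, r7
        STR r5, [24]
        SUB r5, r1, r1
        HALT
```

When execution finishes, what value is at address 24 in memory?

10

after MOV r0, #-7: r0=-7
after MOV r1, #-5: r1=-5
after MOV r7, #27: r7=27
after MOV r6, #-3: r6=-3
after MOV r5, #10: r5=10
after AND r6, r1, #240: r6=(-5)&240=240
after SUB r6, r5, r7: r6=10-27=-17
STR r5, [24] → M[24]=10
after SUB r5, r1, r1: r5=(-5)-(-5)=0
halt.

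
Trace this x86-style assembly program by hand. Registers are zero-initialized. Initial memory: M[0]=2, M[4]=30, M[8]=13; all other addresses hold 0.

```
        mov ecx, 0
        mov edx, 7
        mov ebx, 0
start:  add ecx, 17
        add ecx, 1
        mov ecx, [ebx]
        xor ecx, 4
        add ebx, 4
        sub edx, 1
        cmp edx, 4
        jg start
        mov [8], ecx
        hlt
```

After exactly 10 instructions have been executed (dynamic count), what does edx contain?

6

mov ecx, 0 → ecx=0
mov edx, 7 → edx=7
mov ebx, 0 → ebx=0
add ecx, 17 → ecx=0+17=17
add ecx, 1 → ecx=17+1=18
mov ecx, [ebx] → ecx=M[0]=2
xor ecx, 4 → ecx=2^4=6
add ebx, 4 → ebx=0+4=4
sub edx, 1 → edx=7-1=6
cmp edx, 4  (cmp 6,4)
After step 10: edx = 6.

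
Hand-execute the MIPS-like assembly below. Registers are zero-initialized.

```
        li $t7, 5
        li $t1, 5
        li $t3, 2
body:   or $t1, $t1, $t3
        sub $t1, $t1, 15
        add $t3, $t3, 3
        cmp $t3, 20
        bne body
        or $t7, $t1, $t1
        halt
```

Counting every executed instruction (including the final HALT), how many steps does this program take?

$t7=5
$t1=5
$t3=2
$t1=5|2=7
$t1=7-15=-8
$t3=2+3=5
cmp $t3, 20  (cmp 5,20)
bne body: taken
$t1=(-8)|5=-3
$t1=(-3)-15=-18
$t3=5+3=8
cmp $t3, 20  (cmp 8,20)
bne body: taken
$t1=(-18)|8=-18
$t1=(-18)-15=-33
$t3=8+3=11
cmp $t3, 20  (cmp 11,20)
bne body: taken
$t1=(-33)|11=-33
$t1=(-33)-15=-48
$t3=11+3=14
cmp $t3, 20  (cmp 14,20)
bne body: taken
$t1=(-48)|14=-34
$t1=(-34)-15=-49
$t3=14+3=17
cmp $t3, 20  (cmp 17,20)
bne body: taken
$t1=(-49)|17=-33
$t1=(-33)-15=-48
$t3=17+3=20
cmp $t3, 20  (cmp 20,20)
bne body: not taken
$t7=(-48)|(-48)=-48
halt.
Total executed instructions: 35.

35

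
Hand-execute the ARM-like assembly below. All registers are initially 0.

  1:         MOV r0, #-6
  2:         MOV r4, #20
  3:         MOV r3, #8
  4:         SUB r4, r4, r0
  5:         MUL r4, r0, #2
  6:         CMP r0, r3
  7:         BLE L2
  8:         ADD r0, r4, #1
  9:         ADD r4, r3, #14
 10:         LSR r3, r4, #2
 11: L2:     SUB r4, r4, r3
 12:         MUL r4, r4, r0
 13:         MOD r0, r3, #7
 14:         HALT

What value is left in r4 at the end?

120

after MOV r0, #-6: r0=-6
after MOV r4, #20: r4=20
after MOV r3, #8: r3=8
after SUB r4, r4, r0: r4=20-(-6)=26
after MUL r4, r0, #2: r4=(-6)*2=-12
CMP r0, r3  (cmp -6,8)
BLE L2: taken
after SUB r4, r4, r3: r4=(-12)-8=-20
after MUL r4, r4, r0: r4=(-20)*(-6)=120
after MOD r0, r3, #7: r0=8%7=1
halt.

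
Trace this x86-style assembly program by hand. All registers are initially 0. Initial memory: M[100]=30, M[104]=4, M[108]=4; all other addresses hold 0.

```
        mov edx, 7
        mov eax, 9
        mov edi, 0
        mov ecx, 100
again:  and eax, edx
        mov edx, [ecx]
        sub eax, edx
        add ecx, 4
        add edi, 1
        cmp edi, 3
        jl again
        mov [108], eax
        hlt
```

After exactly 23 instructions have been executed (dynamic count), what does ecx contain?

112

edx=7
eax=9
edi=0
ecx=100
eax=9&7=1
edx=M[100]=30
eax=1-30=-29
ecx=100+4=104
edi=0+1=1
cmp edi, 3  (cmp 1,3)
jl again: taken
eax=(-29)&30=2
edx=M[104]=4
eax=2-4=-2
ecx=104+4=108
edi=1+1=2
cmp edi, 3  (cmp 2,3)
jl again: taken
eax=(-2)&4=4
edx=M[108]=4
eax=4-4=0
ecx=108+4=112
edi=2+1=3
After step 23: ecx = 112.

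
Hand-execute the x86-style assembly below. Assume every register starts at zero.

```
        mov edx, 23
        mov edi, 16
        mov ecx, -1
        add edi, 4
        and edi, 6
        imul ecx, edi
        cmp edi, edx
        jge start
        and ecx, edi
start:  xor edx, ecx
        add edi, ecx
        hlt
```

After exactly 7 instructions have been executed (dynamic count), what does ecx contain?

-4

after mov edx, 23: edx=23
after mov edi, 16: edi=16
after mov ecx, -1: ecx=-1
after add edi, 4: edi=16+4=20
after and edi, 6: edi=20&6=4
after imul ecx, edi: ecx=(-1)*4=-4
cmp edi, edx  (cmp 4,23)
After step 7: ecx = -4.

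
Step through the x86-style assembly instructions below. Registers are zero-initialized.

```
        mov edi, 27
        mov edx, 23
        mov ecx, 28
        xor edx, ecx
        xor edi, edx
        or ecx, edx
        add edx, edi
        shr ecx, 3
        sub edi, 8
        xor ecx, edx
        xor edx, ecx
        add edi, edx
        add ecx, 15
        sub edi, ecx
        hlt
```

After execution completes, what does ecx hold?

39

mov edi, 27 → edi=27
mov edx, 23 → edx=23
mov ecx, 28 → ecx=28
xor edx, ecx → edx=23^28=11
xor edi, edx → edi=27^11=16
or ecx, edx → ecx=28|11=31
add edx, edi → edx=11+16=27
shr ecx, 3 → ecx=31>>3=3
sub edi, 8 → edi=16-8=8
xor ecx, edx → ecx=3^27=24
xor edx, ecx → edx=27^24=3
add edi, edx → edi=8+3=11
add ecx, 15 → ecx=24+15=39
sub edi, ecx → edi=11-39=-28
halt.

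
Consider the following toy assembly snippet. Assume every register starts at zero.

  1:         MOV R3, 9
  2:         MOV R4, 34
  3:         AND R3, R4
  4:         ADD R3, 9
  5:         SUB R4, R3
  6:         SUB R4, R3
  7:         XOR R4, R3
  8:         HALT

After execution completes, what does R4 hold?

MOV R3, 9 → R3=9
MOV R4, 34 → R4=34
AND R3, R4 → R3=9&34=0
ADD R3, 9 → R3=0+9=9
SUB R4, R3 → R4=34-9=25
SUB R4, R3 → R4=25-9=16
XOR R4, R3 → R4=16^9=25
halt.

25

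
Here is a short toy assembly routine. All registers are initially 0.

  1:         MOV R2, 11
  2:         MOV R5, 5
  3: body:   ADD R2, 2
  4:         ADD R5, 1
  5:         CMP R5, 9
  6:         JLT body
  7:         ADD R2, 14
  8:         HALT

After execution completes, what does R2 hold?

33

R2=11
R5=5
R2=11+2=13
R5=5+1=6
CMP R5, 9  (cmp 6,9)
JLT body: taken
R2=13+2=15
R5=6+1=7
CMP R5, 9  (cmp 7,9)
JLT body: taken
R2=15+2=17
R5=7+1=8
CMP R5, 9  (cmp 8,9)
JLT body: taken
R2=17+2=19
R5=8+1=9
CMP R5, 9  (cmp 9,9)
JLT body: not taken
R2=19+14=33
halt.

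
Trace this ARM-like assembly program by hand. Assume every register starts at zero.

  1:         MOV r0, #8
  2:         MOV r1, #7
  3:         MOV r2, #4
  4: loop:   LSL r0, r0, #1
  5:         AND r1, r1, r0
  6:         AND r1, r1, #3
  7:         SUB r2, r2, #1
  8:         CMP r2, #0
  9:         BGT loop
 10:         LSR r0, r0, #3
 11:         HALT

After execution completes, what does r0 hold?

after MOV r0, #8: r0=8
after MOV r1, #7: r1=7
after MOV r2, #4: r2=4
after LSL r0, r0, #1: r0=8<<1=16
after AND r1, r1, r0: r1=7&16=0
after AND r1, r1, #3: r1=0&3=0
after SUB r2, r2, #1: r2=4-1=3
CMP r2, #0  (cmp 3,0)
BGT loop: taken
after LSL r0, r0, #1: r0=16<<1=32
after AND r1, r1, r0: r1=0&32=0
after AND r1, r1, #3: r1=0&3=0
after SUB r2, r2, #1: r2=3-1=2
CMP r2, #0  (cmp 2,0)
BGT loop: taken
after LSL r0, r0, #1: r0=32<<1=64
after AND r1, r1, r0: r1=0&64=0
after AND r1, r1, #3: r1=0&3=0
after SUB r2, r2, #1: r2=2-1=1
CMP r2, #0  (cmp 1,0)
BGT loop: taken
after LSL r0, r0, #1: r0=64<<1=128
after AND r1, r1, r0: r1=0&128=0
after AND r1, r1, #3: r1=0&3=0
after SUB r2, r2, #1: r2=1-1=0
CMP r2, #0  (cmp 0,0)
BGT loop: not taken
after LSR r0, r0, #3: r0=128>>3=16
halt.

16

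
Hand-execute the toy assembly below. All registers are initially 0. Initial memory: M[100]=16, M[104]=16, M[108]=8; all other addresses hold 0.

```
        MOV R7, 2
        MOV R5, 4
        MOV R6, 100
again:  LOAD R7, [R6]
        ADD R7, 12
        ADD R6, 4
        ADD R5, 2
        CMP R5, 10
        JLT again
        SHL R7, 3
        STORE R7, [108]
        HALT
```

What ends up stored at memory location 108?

after MOV R7, 2: R7=2
after MOV R5, 4: R5=4
after MOV R6, 100: R6=100
after LOAD R7, [R6]: R7=M[100]=16
after ADD R7, 12: R7=16+12=28
after ADD R6, 4: R6=100+4=104
after ADD R5, 2: R5=4+2=6
CMP R5, 10  (cmp 6,10)
JLT again: taken
after LOAD R7, [R6]: R7=M[104]=16
after ADD R7, 12: R7=16+12=28
after ADD R6, 4: R6=104+4=108
after ADD R5, 2: R5=6+2=8
CMP R5, 10  (cmp 8,10)
JLT again: taken
after LOAD R7, [R6]: R7=M[108]=8
after ADD R7, 12: R7=8+12=20
after ADD R6, 4: R6=108+4=112
after ADD R5, 2: R5=8+2=10
CMP R5, 10  (cmp 10,10)
JLT again: not taken
after SHL R7, 3: R7=20<<3=160
STORE R7, [108] → M[108]=160
halt.

160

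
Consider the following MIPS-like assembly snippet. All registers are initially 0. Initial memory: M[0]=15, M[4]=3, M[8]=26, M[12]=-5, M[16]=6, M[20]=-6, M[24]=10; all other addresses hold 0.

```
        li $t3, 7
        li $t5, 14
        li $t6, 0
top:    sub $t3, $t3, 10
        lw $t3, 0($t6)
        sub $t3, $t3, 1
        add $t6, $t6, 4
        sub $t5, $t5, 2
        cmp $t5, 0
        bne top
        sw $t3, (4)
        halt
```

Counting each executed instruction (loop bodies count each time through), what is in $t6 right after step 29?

16

li $t3, 7 → $t3=7
li $t5, 14 → $t5=14
li $t6, 0 → $t6=0
sub $t3, $t3, 10 → $t3=7-10=-3
lw $t3, 0($t6) → $t3=M[0]=15
sub $t3, $t3, 1 → $t3=15-1=14
add $t6, $t6, 4 → $t6=0+4=4
sub $t5, $t5, 2 → $t5=14-2=12
cmp $t5, 0  (cmp 12,0)
bne top: taken
sub $t3, $t3, 10 → $t3=14-10=4
lw $t3, 0($t6) → $t3=M[4]=3
sub $t3, $t3, 1 → $t3=3-1=2
add $t6, $t6, 4 → $t6=4+4=8
sub $t5, $t5, 2 → $t5=12-2=10
cmp $t5, 0  (cmp 10,0)
bne top: taken
sub $t3, $t3, 10 → $t3=2-10=-8
lw $t3, 0($t6) → $t3=M[8]=26
sub $t3, $t3, 1 → $t3=26-1=25
add $t6, $t6, 4 → $t6=8+4=12
sub $t5, $t5, 2 → $t5=10-2=8
cmp $t5, 0  (cmp 8,0)
bne top: taken
sub $t3, $t3, 10 → $t3=25-10=15
lw $t3, 0($t6) → $t3=M[12]=-5
sub $t3, $t3, 1 → $t3=(-5)-1=-6
add $t6, $t6, 4 → $t6=12+4=16
sub $t5, $t5, 2 → $t5=8-2=6
After step 29: $t6 = 16.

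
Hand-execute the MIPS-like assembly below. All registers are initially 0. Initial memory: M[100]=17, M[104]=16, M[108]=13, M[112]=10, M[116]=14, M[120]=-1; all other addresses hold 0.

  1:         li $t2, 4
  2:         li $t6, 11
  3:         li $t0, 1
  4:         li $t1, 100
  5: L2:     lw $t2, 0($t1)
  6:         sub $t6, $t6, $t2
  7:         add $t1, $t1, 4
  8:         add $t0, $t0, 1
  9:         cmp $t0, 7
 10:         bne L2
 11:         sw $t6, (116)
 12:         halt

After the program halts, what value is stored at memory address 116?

-58

li $t2, 4 → $t2=4
li $t6, 11 → $t6=11
li $t0, 1 → $t0=1
li $t1, 100 → $t1=100
lw $t2, 0($t1) → $t2=M[100]=17
sub $t6, $t6, $t2 → $t6=11-17=-6
add $t1, $t1, 4 → $t1=100+4=104
add $t0, $t0, 1 → $t0=1+1=2
cmp $t0, 7  (cmp 2,7)
bne L2: taken
lw $t2, 0($t1) → $t2=M[104]=16
sub $t6, $t6, $t2 → $t6=(-6)-16=-22
add $t1, $t1, 4 → $t1=104+4=108
add $t0, $t0, 1 → $t0=2+1=3
cmp $t0, 7  (cmp 3,7)
bne L2: taken
lw $t2, 0($t1) → $t2=M[108]=13
sub $t6, $t6, $t2 → $t6=(-22)-13=-35
add $t1, $t1, 4 → $t1=108+4=112
add $t0, $t0, 1 → $t0=3+1=4
cmp $t0, 7  (cmp 4,7)
bne L2: taken
lw $t2, 0($t1) → $t2=M[112]=10
sub $t6, $t6, $t2 → $t6=(-35)-10=-45
add $t1, $t1, 4 → $t1=112+4=116
add $t0, $t0, 1 → $t0=4+1=5
cmp $t0, 7  (cmp 5,7)
bne L2: taken
lw $t2, 0($t1) → $t2=M[116]=14
sub $t6, $t6, $t2 → $t6=(-45)-14=-59
add $t1, $t1, 4 → $t1=116+4=120
add $t0, $t0, 1 → $t0=5+1=6
cmp $t0, 7  (cmp 6,7)
bne L2: taken
lw $t2, 0($t1) → $t2=M[120]=-1
sub $t6, $t6, $t2 → $t6=(-59)-(-1)=-58
add $t1, $t1, 4 → $t1=120+4=124
add $t0, $t0, 1 → $t0=6+1=7
cmp $t0, 7  (cmp 7,7)
bne L2: not taken
sw $t6, (116) → M[116]=-58
halt.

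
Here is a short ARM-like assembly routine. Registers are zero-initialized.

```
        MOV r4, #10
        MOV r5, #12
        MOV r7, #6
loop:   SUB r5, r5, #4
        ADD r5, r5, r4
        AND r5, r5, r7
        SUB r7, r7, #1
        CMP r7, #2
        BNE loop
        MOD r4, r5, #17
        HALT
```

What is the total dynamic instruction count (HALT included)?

29

after MOV r4, #10: r4=10
after MOV r5, #12: r5=12
after MOV r7, #6: r7=6
after SUB r5, r5, #4: r5=12-4=8
after ADD r5, r5, r4: r5=8+10=18
after AND r5, r5, r7: r5=18&6=2
after SUB r7, r7, #1: r7=6-1=5
CMP r7, #2  (cmp 5,2)
BNE loop: taken
after SUB r5, r5, #4: r5=2-4=-2
after ADD r5, r5, r4: r5=(-2)+10=8
after AND r5, r5, r7: r5=8&5=0
after SUB r7, r7, #1: r7=5-1=4
CMP r7, #2  (cmp 4,2)
BNE loop: taken
after SUB r5, r5, #4: r5=0-4=-4
after ADD r5, r5, r4: r5=(-4)+10=6
after AND r5, r5, r7: r5=6&4=4
after SUB r7, r7, #1: r7=4-1=3
CMP r7, #2  (cmp 3,2)
BNE loop: taken
after SUB r5, r5, #4: r5=4-4=0
after ADD r5, r5, r4: r5=0+10=10
after AND r5, r5, r7: r5=10&3=2
after SUB r7, r7, #1: r7=3-1=2
CMP r7, #2  (cmp 2,2)
BNE loop: not taken
after MOD r4, r5, #17: r4=2%17=2
halt.
Total executed instructions: 29.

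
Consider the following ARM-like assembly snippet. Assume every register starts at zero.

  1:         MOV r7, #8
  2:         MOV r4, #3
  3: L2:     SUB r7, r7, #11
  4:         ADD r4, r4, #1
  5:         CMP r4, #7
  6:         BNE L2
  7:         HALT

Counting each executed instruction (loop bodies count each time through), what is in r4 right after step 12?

6

after MOV r7, #8: r7=8
after MOV r4, #3: r4=3
after SUB r7, r7, #11: r7=8-11=-3
after ADD r4, r4, #1: r4=3+1=4
CMP r4, #7  (cmp 4,7)
BNE L2: taken
after SUB r7, r7, #11: r7=(-3)-11=-14
after ADD r4, r4, #1: r4=4+1=5
CMP r4, #7  (cmp 5,7)
BNE L2: taken
after SUB r7, r7, #11: r7=(-14)-11=-25
after ADD r4, r4, #1: r4=5+1=6
After step 12: r4 = 6.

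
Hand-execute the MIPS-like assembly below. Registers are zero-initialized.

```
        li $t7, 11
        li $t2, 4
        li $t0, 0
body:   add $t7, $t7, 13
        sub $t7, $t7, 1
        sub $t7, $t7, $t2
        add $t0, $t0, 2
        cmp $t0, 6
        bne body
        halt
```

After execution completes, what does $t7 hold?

li $t7, 11 → $t7=11
li $t2, 4 → $t2=4
li $t0, 0 → $t0=0
add $t7, $t7, 13 → $t7=11+13=24
sub $t7, $t7, 1 → $t7=24-1=23
sub $t7, $t7, $t2 → $t7=23-4=19
add $t0, $t0, 2 → $t0=0+2=2
cmp $t0, 6  (cmp 2,6)
bne body: taken
add $t7, $t7, 13 → $t7=19+13=32
sub $t7, $t7, 1 → $t7=32-1=31
sub $t7, $t7, $t2 → $t7=31-4=27
add $t0, $t0, 2 → $t0=2+2=4
cmp $t0, 6  (cmp 4,6)
bne body: taken
add $t7, $t7, 13 → $t7=27+13=40
sub $t7, $t7, 1 → $t7=40-1=39
sub $t7, $t7, $t2 → $t7=39-4=35
add $t0, $t0, 2 → $t0=4+2=6
cmp $t0, 6  (cmp 6,6)
bne body: not taken
halt.

35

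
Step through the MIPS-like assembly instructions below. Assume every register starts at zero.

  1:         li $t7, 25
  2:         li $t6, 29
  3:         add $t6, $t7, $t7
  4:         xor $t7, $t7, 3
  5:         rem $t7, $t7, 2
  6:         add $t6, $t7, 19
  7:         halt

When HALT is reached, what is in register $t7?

0

after li $t7, 25: $t7=25
after li $t6, 29: $t6=29
after add $t6, $t7, $t7: $t6=25+25=50
after xor $t7, $t7, 3: $t7=25^3=26
after rem $t7, $t7, 2: $t7=26%2=0
after add $t6, $t7, 19: $t6=0+19=19
halt.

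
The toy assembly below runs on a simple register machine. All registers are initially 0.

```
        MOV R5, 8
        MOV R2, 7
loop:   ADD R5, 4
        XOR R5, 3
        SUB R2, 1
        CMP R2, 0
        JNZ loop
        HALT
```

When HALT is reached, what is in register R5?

39

after MOV R5, 8: R5=8
after MOV R2, 7: R2=7
after ADD R5, 4: R5=8+4=12
after XOR R5, 3: R5=12^3=15
after SUB R2, 1: R2=7-1=6
CMP R2, 0  (cmp 6,0)
JNZ loop: taken
after ADD R5, 4: R5=15+4=19
after XOR R5, 3: R5=19^3=16
after SUB R2, 1: R2=6-1=5
CMP R2, 0  (cmp 5,0)
JNZ loop: taken
after ADD R5, 4: R5=16+4=20
after XOR R5, 3: R5=20^3=23
after SUB R2, 1: R2=5-1=4
CMP R2, 0  (cmp 4,0)
JNZ loop: taken
after ADD R5, 4: R5=23+4=27
after XOR R5, 3: R5=27^3=24
after SUB R2, 1: R2=4-1=3
CMP R2, 0  (cmp 3,0)
JNZ loop: taken
after ADD R5, 4: R5=24+4=28
after XOR R5, 3: R5=28^3=31
after SUB R2, 1: R2=3-1=2
CMP R2, 0  (cmp 2,0)
JNZ loop: taken
after ADD R5, 4: R5=31+4=35
after XOR R5, 3: R5=35^3=32
after SUB R2, 1: R2=2-1=1
CMP R2, 0  (cmp 1,0)
JNZ loop: taken
after ADD R5, 4: R5=32+4=36
after XOR R5, 3: R5=36^3=39
after SUB R2, 1: R2=1-1=0
CMP R2, 0  (cmp 0,0)
JNZ loop: not taken
halt.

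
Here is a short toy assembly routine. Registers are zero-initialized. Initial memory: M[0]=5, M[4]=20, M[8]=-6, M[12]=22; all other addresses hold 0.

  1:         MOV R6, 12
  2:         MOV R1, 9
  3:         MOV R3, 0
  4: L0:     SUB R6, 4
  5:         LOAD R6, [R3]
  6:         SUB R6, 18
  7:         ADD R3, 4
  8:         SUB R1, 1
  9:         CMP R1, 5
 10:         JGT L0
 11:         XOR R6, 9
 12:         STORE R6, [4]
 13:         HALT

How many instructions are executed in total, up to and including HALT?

MOV R6, 12 → R6=12
MOV R1, 9 → R1=9
MOV R3, 0 → R3=0
SUB R6, 4 → R6=12-4=8
LOAD R6, [R3] → R6=M[0]=5
SUB R6, 18 → R6=5-18=-13
ADD R3, 4 → R3=0+4=4
SUB R1, 1 → R1=9-1=8
CMP R1, 5  (cmp 8,5)
JGT L0: taken
SUB R6, 4 → R6=(-13)-4=-17
LOAD R6, [R3] → R6=M[4]=20
SUB R6, 18 → R6=20-18=2
ADD R3, 4 → R3=4+4=8
SUB R1, 1 → R1=8-1=7
CMP R1, 5  (cmp 7,5)
JGT L0: taken
SUB R6, 4 → R6=2-4=-2
LOAD R6, [R3] → R6=M[8]=-6
SUB R6, 18 → R6=(-6)-18=-24
ADD R3, 4 → R3=8+4=12
SUB R1, 1 → R1=7-1=6
CMP R1, 5  (cmp 6,5)
JGT L0: taken
SUB R6, 4 → R6=(-24)-4=-28
LOAD R6, [R3] → R6=M[12]=22
SUB R6, 18 → R6=22-18=4
ADD R3, 4 → R3=12+4=16
SUB R1, 1 → R1=6-1=5
CMP R1, 5  (cmp 5,5)
JGT L0: not taken
XOR R6, 9 → R6=4^9=13
STORE R6, [4] → M[4]=13
halt.
Total executed instructions: 34.

34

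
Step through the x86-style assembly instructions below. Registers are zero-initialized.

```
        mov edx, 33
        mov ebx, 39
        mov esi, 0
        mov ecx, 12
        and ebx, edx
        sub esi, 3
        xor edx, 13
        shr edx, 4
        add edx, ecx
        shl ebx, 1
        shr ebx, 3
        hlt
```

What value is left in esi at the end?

edx=33
ebx=39
esi=0
ecx=12
ebx=39&33=33
esi=0-3=-3
edx=33^13=44
edx=44>>4=2
edx=2+12=14
ebx=33<<1=66
ebx=66>>3=8
halt.

-3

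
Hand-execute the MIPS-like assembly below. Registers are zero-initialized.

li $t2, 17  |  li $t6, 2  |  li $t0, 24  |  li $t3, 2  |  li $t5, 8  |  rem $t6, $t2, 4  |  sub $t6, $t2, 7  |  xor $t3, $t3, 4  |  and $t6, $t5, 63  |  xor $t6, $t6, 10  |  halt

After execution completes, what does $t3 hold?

6

after li $t2, 17: $t2=17
after li $t6, 2: $t6=2
after li $t0, 24: $t0=24
after li $t3, 2: $t3=2
after li $t5, 8: $t5=8
after rem $t6, $t2, 4: $t6=17%4=1
after sub $t6, $t2, 7: $t6=17-7=10
after xor $t3, $t3, 4: $t3=2^4=6
after and $t6, $t5, 63: $t6=8&63=8
after xor $t6, $t6, 10: $t6=8^10=2
halt.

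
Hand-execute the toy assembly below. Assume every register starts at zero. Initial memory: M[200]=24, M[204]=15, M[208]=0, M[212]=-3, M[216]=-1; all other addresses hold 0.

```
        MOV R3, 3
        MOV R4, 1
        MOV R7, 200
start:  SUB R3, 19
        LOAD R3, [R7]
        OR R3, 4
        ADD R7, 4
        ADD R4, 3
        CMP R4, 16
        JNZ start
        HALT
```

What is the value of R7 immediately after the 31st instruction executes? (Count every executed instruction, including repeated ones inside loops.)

MOV R3, 3 → R3=3
MOV R4, 1 → R4=1
MOV R7, 200 → R7=200
SUB R3, 19 → R3=3-19=-16
LOAD R3, [R7] → R3=M[200]=24
OR R3, 4 → R3=24|4=28
ADD R7, 4 → R7=200+4=204
ADD R4, 3 → R4=1+3=4
CMP R4, 16  (cmp 4,16)
JNZ start: taken
SUB R3, 19 → R3=28-19=9
LOAD R3, [R7] → R3=M[204]=15
OR R3, 4 → R3=15|4=15
ADD R7, 4 → R7=204+4=208
ADD R4, 3 → R4=4+3=7
CMP R4, 16  (cmp 7,16)
JNZ start: taken
SUB R3, 19 → R3=15-19=-4
LOAD R3, [R7] → R3=M[208]=0
OR R3, 4 → R3=0|4=4
ADD R7, 4 → R7=208+4=212
ADD R4, 3 → R4=7+3=10
CMP R4, 16  (cmp 10,16)
JNZ start: taken
SUB R3, 19 → R3=4-19=-15
LOAD R3, [R7] → R3=M[212]=-3
OR R3, 4 → R3=(-3)|4=-3
ADD R7, 4 → R7=212+4=216
ADD R4, 3 → R4=10+3=13
CMP R4, 16  (cmp 13,16)
JNZ start: taken
After step 31: R7 = 216.

216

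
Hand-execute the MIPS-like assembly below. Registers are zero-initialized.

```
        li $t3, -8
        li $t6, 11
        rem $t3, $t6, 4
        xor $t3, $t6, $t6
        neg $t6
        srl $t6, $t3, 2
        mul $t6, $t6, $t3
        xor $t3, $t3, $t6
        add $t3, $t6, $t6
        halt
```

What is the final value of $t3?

0

after li $t3, -8: $t3=-8
after li $t6, 11: $t6=11
after rem $t3, $t6, 4: $t3=11%4=3
after xor $t3, $t6, $t6: $t3=11^11=0
after neg $t6: $t6=-(11)=-11
after srl $t6, $t3, 2: $t6=0>>2=0
after mul $t6, $t6, $t3: $t6=0*0=0
after xor $t3, $t3, $t6: $t3=0^0=0
after add $t3, $t6, $t6: $t3=0+0=0
halt.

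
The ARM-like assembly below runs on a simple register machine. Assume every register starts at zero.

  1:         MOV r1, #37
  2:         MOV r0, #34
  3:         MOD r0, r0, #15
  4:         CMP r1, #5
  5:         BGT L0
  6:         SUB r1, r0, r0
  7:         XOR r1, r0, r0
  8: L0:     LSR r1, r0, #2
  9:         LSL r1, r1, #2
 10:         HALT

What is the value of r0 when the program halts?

r1=37
r0=34
r0=34%15=4
CMP r1, #5  (cmp 37,5)
BGT L0: taken
r1=4>>2=1
r1=1<<2=4
halt.

4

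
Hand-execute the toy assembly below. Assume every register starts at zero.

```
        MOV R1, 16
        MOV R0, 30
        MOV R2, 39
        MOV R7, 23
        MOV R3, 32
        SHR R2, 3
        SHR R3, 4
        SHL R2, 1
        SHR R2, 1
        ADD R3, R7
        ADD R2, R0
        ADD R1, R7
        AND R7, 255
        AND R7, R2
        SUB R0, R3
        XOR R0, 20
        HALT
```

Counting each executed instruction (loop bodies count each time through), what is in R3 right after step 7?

2

after MOV R1, 16: R1=16
after MOV R0, 30: R0=30
after MOV R2, 39: R2=39
after MOV R7, 23: R7=23
after MOV R3, 32: R3=32
after SHR R2, 3: R2=39>>3=4
after SHR R3, 4: R3=32>>4=2
After step 7: R3 = 2.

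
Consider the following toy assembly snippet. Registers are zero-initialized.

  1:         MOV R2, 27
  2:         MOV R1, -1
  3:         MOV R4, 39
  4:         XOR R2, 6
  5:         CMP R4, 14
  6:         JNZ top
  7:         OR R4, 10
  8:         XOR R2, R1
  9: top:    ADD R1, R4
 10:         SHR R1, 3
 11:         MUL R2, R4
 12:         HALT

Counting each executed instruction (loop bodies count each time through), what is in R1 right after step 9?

MOV R2, 27 → R2=27
MOV R1, -1 → R1=-1
MOV R4, 39 → R4=39
XOR R2, 6 → R2=27^6=29
CMP R4, 14  (cmp 39,14)
JNZ top: taken
ADD R1, R4 → R1=(-1)+39=38
SHR R1, 3 → R1=38>>3=4
MUL R2, R4 → R2=29*39=1131
After step 9: R1 = 4.

4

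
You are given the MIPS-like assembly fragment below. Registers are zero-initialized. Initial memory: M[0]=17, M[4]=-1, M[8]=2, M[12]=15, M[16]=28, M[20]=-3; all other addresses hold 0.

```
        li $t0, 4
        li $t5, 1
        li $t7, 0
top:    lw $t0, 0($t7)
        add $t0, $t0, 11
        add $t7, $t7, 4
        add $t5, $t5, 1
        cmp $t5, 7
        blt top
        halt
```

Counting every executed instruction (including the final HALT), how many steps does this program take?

after li $t0, 4: $t0=4
after li $t5, 1: $t5=1
after li $t7, 0: $t7=0
after lw $t0, 0($t7): $t0=M[0]=17
after add $t0, $t0, 11: $t0=17+11=28
after add $t7, $t7, 4: $t7=0+4=4
after add $t5, $t5, 1: $t5=1+1=2
cmp $t5, 7  (cmp 2,7)
blt top: taken
after lw $t0, 0($t7): $t0=M[4]=-1
after add $t0, $t0, 11: $t0=(-1)+11=10
after add $t7, $t7, 4: $t7=4+4=8
after add $t5, $t5, 1: $t5=2+1=3
cmp $t5, 7  (cmp 3,7)
blt top: taken
after lw $t0, 0($t7): $t0=M[8]=2
after add $t0, $t0, 11: $t0=2+11=13
after add $t7, $t7, 4: $t7=8+4=12
after add $t5, $t5, 1: $t5=3+1=4
cmp $t5, 7  (cmp 4,7)
blt top: taken
after lw $t0, 0($t7): $t0=M[12]=15
after add $t0, $t0, 11: $t0=15+11=26
after add $t7, $t7, 4: $t7=12+4=16
after add $t5, $t5, 1: $t5=4+1=5
cmp $t5, 7  (cmp 5,7)
blt top: taken
after lw $t0, 0($t7): $t0=M[16]=28
after add $t0, $t0, 11: $t0=28+11=39
after add $t7, $t7, 4: $t7=16+4=20
after add $t5, $t5, 1: $t5=5+1=6
cmp $t5, 7  (cmp 6,7)
blt top: taken
after lw $t0, 0($t7): $t0=M[20]=-3
after add $t0, $t0, 11: $t0=(-3)+11=8
after add $t7, $t7, 4: $t7=20+4=24
after add $t5, $t5, 1: $t5=6+1=7
cmp $t5, 7  (cmp 7,7)
blt top: not taken
halt.
Total executed instructions: 40.

40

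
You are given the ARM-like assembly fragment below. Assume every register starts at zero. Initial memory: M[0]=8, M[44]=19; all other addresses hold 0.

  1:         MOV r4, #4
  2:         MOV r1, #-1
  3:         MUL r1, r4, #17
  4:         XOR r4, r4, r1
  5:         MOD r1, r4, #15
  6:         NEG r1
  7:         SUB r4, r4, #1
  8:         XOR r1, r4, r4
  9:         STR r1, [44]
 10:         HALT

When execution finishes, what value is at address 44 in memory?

0

after MOV r4, #4: r4=4
after MOV r1, #-1: r1=-1
after MUL r1, r4, #17: r1=4*17=68
after XOR r4, r4, r1: r4=4^68=64
after MOD r1, r4, #15: r1=64%15=4
after NEG r1: r1=-(4)=-4
after SUB r4, r4, #1: r4=64-1=63
after XOR r1, r4, r4: r1=63^63=0
STR r1, [44] → M[44]=0
halt.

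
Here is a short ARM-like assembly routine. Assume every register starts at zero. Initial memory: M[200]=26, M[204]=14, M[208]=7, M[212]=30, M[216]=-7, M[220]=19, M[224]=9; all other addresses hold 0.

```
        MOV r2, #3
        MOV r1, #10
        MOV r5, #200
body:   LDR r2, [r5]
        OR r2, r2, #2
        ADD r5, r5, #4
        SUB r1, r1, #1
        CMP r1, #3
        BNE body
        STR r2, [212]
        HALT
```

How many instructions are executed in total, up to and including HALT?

after MOV r2, #3: r2=3
after MOV r1, #10: r1=10
after MOV r5, #200: r5=200
after LDR r2, [r5]: r2=M[200]=26
after OR r2, r2, #2: r2=26|2=26
after ADD r5, r5, #4: r5=200+4=204
after SUB r1, r1, #1: r1=10-1=9
CMP r1, #3  (cmp 9,3)
BNE body: taken
after LDR r2, [r5]: r2=M[204]=14
after OR r2, r2, #2: r2=14|2=14
after ADD r5, r5, #4: r5=204+4=208
after SUB r1, r1, #1: r1=9-1=8
CMP r1, #3  (cmp 8,3)
BNE body: taken
after LDR r2, [r5]: r2=M[208]=7
after OR r2, r2, #2: r2=7|2=7
after ADD r5, r5, #4: r5=208+4=212
after SUB r1, r1, #1: r1=8-1=7
CMP r1, #3  (cmp 7,3)
BNE body: taken
after LDR r2, [r5]: r2=M[212]=30
after OR r2, r2, #2: r2=30|2=30
after ADD r5, r5, #4: r5=212+4=216
after SUB r1, r1, #1: r1=7-1=6
CMP r1, #3  (cmp 6,3)
BNE body: taken
after LDR r2, [r5]: r2=M[216]=-7
after OR r2, r2, #2: r2=(-7)|2=-5
after ADD r5, r5, #4: r5=216+4=220
after SUB r1, r1, #1: r1=6-1=5
CMP r1, #3  (cmp 5,3)
BNE body: taken
after LDR r2, [r5]: r2=M[220]=19
after OR r2, r2, #2: r2=19|2=19
after ADD r5, r5, #4: r5=220+4=224
after SUB r1, r1, #1: r1=5-1=4
CMP r1, #3  (cmp 4,3)
BNE body: taken
after LDR r2, [r5]: r2=M[224]=9
after OR r2, r2, #2: r2=9|2=11
after ADD r5, r5, #4: r5=224+4=228
after SUB r1, r1, #1: r1=4-1=3
CMP r1, #3  (cmp 3,3)
BNE body: not taken
STR r2, [212] → M[212]=11
halt.
Total executed instructions: 47.

47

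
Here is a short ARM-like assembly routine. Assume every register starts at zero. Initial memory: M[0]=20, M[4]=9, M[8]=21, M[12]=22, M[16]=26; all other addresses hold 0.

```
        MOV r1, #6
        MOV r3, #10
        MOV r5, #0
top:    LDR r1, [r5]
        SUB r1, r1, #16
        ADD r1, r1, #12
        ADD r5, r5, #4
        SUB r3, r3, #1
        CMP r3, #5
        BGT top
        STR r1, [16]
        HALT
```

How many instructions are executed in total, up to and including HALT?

40

after MOV r1, #6: r1=6
after MOV r3, #10: r3=10
after MOV r5, #0: r5=0
after LDR r1, [r5]: r1=M[0]=20
after SUB r1, r1, #16: r1=20-16=4
after ADD r1, r1, #12: r1=4+12=16
after ADD r5, r5, #4: r5=0+4=4
after SUB r3, r3, #1: r3=10-1=9
CMP r3, #5  (cmp 9,5)
BGT top: taken
after LDR r1, [r5]: r1=M[4]=9
after SUB r1, r1, #16: r1=9-16=-7
after ADD r1, r1, #12: r1=(-7)+12=5
after ADD r5, r5, #4: r5=4+4=8
after SUB r3, r3, #1: r3=9-1=8
CMP r3, #5  (cmp 8,5)
BGT top: taken
after LDR r1, [r5]: r1=M[8]=21
after SUB r1, r1, #16: r1=21-16=5
after ADD r1, r1, #12: r1=5+12=17
after ADD r5, r5, #4: r5=8+4=12
after SUB r3, r3, #1: r3=8-1=7
CMP r3, #5  (cmp 7,5)
BGT top: taken
after LDR r1, [r5]: r1=M[12]=22
after SUB r1, r1, #16: r1=22-16=6
after ADD r1, r1, #12: r1=6+12=18
after ADD r5, r5, #4: r5=12+4=16
after SUB r3, r3, #1: r3=7-1=6
CMP r3, #5  (cmp 6,5)
BGT top: taken
after LDR r1, [r5]: r1=M[16]=26
after SUB r1, r1, #16: r1=26-16=10
after ADD r1, r1, #12: r1=10+12=22
after ADD r5, r5, #4: r5=16+4=20
after SUB r3, r3, #1: r3=6-1=5
CMP r3, #5  (cmp 5,5)
BGT top: not taken
STR r1, [16] → M[16]=22
halt.
Total executed instructions: 40.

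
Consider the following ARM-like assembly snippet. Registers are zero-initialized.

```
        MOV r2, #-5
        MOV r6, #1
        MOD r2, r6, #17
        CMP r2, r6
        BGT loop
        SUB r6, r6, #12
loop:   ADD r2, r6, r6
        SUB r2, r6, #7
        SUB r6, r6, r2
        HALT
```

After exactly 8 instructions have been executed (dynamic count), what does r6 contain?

-11

r2=-5
r6=1
r2=1%17=1
CMP r2, r6  (cmp 1,1)
BGT loop: not taken
r6=1-12=-11
r2=(-11)+(-11)=-22
r2=(-11)-7=-18
After step 8: r6 = -11.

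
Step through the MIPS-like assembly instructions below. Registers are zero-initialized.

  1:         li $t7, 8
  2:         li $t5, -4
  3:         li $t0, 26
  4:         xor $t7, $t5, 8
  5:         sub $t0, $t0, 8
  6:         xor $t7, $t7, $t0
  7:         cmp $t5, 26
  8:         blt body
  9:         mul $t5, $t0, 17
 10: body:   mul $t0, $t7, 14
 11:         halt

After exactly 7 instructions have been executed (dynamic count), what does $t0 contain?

18

$t7=8
$t5=-4
$t0=26
$t7=(-4)^8=-12
$t0=26-8=18
$t7=(-12)^18=-26
cmp $t5, 26  (cmp -4,26)
After step 7: $t0 = 18.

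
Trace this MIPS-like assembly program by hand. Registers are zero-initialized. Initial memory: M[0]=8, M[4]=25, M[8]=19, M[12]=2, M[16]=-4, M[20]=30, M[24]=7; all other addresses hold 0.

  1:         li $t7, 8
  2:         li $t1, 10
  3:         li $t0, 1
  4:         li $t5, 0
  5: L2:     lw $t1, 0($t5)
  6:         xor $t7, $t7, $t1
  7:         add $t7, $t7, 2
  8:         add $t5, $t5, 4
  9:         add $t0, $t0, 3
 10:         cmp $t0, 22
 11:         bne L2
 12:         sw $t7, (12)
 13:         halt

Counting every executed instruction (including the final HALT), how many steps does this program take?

55

after li $t7, 8: $t7=8
after li $t1, 10: $t1=10
after li $t0, 1: $t0=1
after li $t5, 0: $t5=0
after lw $t1, 0($t5): $t1=M[0]=8
after xor $t7, $t7, $t1: $t7=8^8=0
after add $t7, $t7, 2: $t7=0+2=2
after add $t5, $t5, 4: $t5=0+4=4
after add $t0, $t0, 3: $t0=1+3=4
cmp $t0, 22  (cmp 4,22)
bne L2: taken
after lw $t1, 0($t5): $t1=M[4]=25
after xor $t7, $t7, $t1: $t7=2^25=27
after add $t7, $t7, 2: $t7=27+2=29
after add $t5, $t5, 4: $t5=4+4=8
after add $t0, $t0, 3: $t0=4+3=7
cmp $t0, 22  (cmp 7,22)
bne L2: taken
after lw $t1, 0($t5): $t1=M[8]=19
after xor $t7, $t7, $t1: $t7=29^19=14
after add $t7, $t7, 2: $t7=14+2=16
after add $t5, $t5, 4: $t5=8+4=12
after add $t0, $t0, 3: $t0=7+3=10
cmp $t0, 22  (cmp 10,22)
bne L2: taken
after lw $t1, 0($t5): $t1=M[12]=2
after xor $t7, $t7, $t1: $t7=16^2=18
after add $t7, $t7, 2: $t7=18+2=20
after add $t5, $t5, 4: $t5=12+4=16
after add $t0, $t0, 3: $t0=10+3=13
cmp $t0, 22  (cmp 13,22)
bne L2: taken
after lw $t1, 0($t5): $t1=M[16]=-4
after xor $t7, $t7, $t1: $t7=20^(-4)=-24
after add $t7, $t7, 2: $t7=(-24)+2=-22
after add $t5, $t5, 4: $t5=16+4=20
after add $t0, $t0, 3: $t0=13+3=16
cmp $t0, 22  (cmp 16,22)
bne L2: taken
after lw $t1, 0($t5): $t1=M[20]=30
after xor $t7, $t7, $t1: $t7=(-22)^30=-12
after add $t7, $t7, 2: $t7=(-12)+2=-10
after add $t5, $t5, 4: $t5=20+4=24
after add $t0, $t0, 3: $t0=16+3=19
cmp $t0, 22  (cmp 19,22)
bne L2: taken
after lw $t1, 0($t5): $t1=M[24]=7
after xor $t7, $t7, $t1: $t7=(-10)^7=-15
after add $t7, $t7, 2: $t7=(-15)+2=-13
after add $t5, $t5, 4: $t5=24+4=28
after add $t0, $t0, 3: $t0=19+3=22
cmp $t0, 22  (cmp 22,22)
bne L2: not taken
sw $t7, (12) → M[12]=-13
halt.
Total executed instructions: 55.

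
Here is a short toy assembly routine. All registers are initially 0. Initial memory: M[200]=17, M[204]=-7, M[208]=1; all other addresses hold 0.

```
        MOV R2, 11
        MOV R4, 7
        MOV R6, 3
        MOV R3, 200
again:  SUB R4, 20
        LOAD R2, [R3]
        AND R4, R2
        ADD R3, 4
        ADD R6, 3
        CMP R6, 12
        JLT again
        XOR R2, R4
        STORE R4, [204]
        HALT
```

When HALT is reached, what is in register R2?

R2=11
R4=7
R6=3
R3=200
R4=7-20=-13
R2=M[200]=17
R4=(-13)&17=17
R3=200+4=204
R6=3+3=6
CMP R6, 12  (cmp 6,12)
JLT again: taken
R4=17-20=-3
R2=M[204]=-7
R4=(-3)&(-7)=-7
R3=204+4=208
R6=6+3=9
CMP R6, 12  (cmp 9,12)
JLT again: taken
R4=(-7)-20=-27
R2=M[208]=1
R4=(-27)&1=1
R3=208+4=212
R6=9+3=12
CMP R6, 12  (cmp 12,12)
JLT again: not taken
R2=1^1=0
STORE R4, [204] → M[204]=1
halt.

0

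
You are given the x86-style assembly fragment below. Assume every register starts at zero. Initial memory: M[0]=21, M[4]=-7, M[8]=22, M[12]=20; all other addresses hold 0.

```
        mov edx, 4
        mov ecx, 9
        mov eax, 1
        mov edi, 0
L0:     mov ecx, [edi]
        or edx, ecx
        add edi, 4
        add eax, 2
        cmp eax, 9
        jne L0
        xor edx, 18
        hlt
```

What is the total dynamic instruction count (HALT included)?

30

mov edx, 4 → edx=4
mov ecx, 9 → ecx=9
mov eax, 1 → eax=1
mov edi, 0 → edi=0
mov ecx, [edi] → ecx=M[0]=21
or edx, ecx → edx=4|21=21
add edi, 4 → edi=0+4=4
add eax, 2 → eax=1+2=3
cmp eax, 9  (cmp 3,9)
jne L0: taken
mov ecx, [edi] → ecx=M[4]=-7
or edx, ecx → edx=21|(-7)=-3
add edi, 4 → edi=4+4=8
add eax, 2 → eax=3+2=5
cmp eax, 9  (cmp 5,9)
jne L0: taken
mov ecx, [edi] → ecx=M[8]=22
or edx, ecx → edx=(-3)|22=-1
add edi, 4 → edi=8+4=12
add eax, 2 → eax=5+2=7
cmp eax, 9  (cmp 7,9)
jne L0: taken
mov ecx, [edi] → ecx=M[12]=20
or edx, ecx → edx=(-1)|20=-1
add edi, 4 → edi=12+4=16
add eax, 2 → eax=7+2=9
cmp eax, 9  (cmp 9,9)
jne L0: not taken
xor edx, 18 → edx=(-1)^18=-19
halt.
Total executed instructions: 30.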